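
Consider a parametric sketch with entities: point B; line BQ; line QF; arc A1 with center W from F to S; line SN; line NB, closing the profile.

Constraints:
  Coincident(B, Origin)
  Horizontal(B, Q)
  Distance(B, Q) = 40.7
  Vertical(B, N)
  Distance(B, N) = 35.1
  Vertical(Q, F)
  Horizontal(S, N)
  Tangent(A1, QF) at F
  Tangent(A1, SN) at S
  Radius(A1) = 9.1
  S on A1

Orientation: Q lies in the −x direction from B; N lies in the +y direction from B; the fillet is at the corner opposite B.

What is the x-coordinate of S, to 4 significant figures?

-31.60

B is at the origin; BQ is horizontal with |BQ| = 40.7 and Q on the −x side, so Q = (-40.70, 0.000). BN is vertical with |BN| = 35.1 and N on the +y side, so N = (0.000, 35.10). The virtual corner opposite B is at (-40.70, 35.10). Since A1 is tangent to QF there, WF ⟂ QF and since A1 is tangent to SN there, WS ⟂ SN, with radius 9.1, so the center W sits 9.1 in from both sides at W = (-31.60, 26.00). That places the tangent points at F = (-40.70, 26.00) on QF and S = (-31.60, 35.10) on SN. So S.x = -31.60.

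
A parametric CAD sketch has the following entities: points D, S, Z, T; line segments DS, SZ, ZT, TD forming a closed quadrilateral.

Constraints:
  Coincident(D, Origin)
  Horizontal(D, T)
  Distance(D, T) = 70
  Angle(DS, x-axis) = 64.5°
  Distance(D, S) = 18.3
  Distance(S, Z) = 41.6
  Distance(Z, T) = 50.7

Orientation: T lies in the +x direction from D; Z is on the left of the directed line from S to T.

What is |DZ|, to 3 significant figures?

58.5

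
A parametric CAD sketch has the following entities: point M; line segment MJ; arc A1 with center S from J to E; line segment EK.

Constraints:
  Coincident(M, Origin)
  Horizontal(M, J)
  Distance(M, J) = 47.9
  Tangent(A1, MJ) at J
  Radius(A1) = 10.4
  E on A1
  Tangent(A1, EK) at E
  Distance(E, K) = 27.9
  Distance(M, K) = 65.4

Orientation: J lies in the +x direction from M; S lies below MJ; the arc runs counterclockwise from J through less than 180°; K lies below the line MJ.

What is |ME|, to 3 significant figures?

41.6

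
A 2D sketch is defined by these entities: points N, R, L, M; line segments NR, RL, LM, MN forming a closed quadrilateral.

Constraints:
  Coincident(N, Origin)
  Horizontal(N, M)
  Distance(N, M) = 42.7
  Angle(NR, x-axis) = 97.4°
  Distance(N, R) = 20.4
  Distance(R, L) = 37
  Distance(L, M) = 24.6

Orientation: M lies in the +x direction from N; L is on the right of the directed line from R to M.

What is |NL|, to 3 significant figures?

21.9

N is at the origin; NM is horizontal with |NM| = 42.7 and M in +x, so M = (42.7, 0). NR runs at 97.4° with |NR| = 20.4, so R = (-2.63, 20.2). L is determined by |RL| = 37.0 and |LM| = 24.6 together: it lies at the intersection of circle(R, 37.0) and circle(M, 24.6). With |RM| = 49.6, the foot of the radical line on RM is 32.5 from R and the perpendicular offset is √(37.0² − 32.5²) = 17.7. Taking the right-of-RM solution: L = (19.9, -9.15).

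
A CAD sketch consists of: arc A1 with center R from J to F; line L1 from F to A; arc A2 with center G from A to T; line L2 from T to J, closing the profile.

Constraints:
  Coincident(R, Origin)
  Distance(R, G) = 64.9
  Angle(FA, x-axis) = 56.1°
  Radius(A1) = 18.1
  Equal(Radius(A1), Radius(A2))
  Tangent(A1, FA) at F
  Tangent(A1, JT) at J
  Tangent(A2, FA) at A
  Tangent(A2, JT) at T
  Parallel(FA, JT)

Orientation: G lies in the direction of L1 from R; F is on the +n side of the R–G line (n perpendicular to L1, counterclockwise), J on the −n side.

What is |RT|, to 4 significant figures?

67.38

The slot axis is L1's direction at 56.1°, so u = (cos 56.1°, sin 56.1°) = (0.5577, 0.8300) and n = (−sin 56.1°, cos 56.1°) = (-0.8300, 0.5577). R is at the origin and G lies 64.9 along u from R, so G = 64.9·u = (36.20, 53.87). Tangency of A1 to both parallel lines with radius 18.1 puts F and J at R ± 18.1·n: F = (-15.02, 10.10), J = (15.02, -10.10). Equal radii place A and T the same way about G: A = G + 18.1·n = (21.17, 63.96), T = G − 18.1·n = (51.22, 43.77). Then |RT| = |T − R| = 67.38.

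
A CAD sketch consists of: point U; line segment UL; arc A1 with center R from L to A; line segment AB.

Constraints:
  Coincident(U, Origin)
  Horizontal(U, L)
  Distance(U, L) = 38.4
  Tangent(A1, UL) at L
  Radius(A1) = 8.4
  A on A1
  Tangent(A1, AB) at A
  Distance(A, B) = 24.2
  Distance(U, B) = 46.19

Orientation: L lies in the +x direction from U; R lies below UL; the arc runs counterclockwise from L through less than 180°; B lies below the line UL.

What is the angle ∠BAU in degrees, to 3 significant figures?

112°

U is at the origin; UL is horizontal with |UL| = 38.4 and L on the +x side, so L = (38.4, 0.00). Since A1 is tangent to UL there, RL ⟂ UL, so R = L + (0, -8.4) = (38.4, -8.40). Since RA ⟂ AB (tangency), |RB| = √(8.4² + 24.2²) = 25.6 regardless of where A sits on A1. So B lies on both circle(U, 46.19) and circle(R, 25.6); the below-UL intersection is B = (32.1, -33.2). A is the foot of the tangent from B: A = (30.0, -9.11).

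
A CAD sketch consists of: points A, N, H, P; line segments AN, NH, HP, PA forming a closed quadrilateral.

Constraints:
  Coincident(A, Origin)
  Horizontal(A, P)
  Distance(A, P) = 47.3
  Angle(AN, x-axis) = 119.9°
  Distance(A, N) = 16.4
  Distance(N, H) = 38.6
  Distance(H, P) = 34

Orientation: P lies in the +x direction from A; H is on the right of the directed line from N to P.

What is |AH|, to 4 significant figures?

22.68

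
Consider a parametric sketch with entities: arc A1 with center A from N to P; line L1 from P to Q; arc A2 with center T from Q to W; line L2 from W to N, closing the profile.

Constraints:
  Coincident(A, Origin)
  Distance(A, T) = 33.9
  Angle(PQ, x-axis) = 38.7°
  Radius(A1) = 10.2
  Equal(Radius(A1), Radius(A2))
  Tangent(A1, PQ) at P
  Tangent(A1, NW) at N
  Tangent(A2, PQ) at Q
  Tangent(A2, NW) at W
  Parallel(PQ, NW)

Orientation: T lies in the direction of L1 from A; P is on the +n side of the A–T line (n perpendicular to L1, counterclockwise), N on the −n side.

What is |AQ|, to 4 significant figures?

35.40

The slot axis is L1's direction at 38.7°, so u = (cos 38.7°, sin 38.7°) = (0.7804, 0.6252) and n = (−sin 38.7°, cos 38.7°) = (-0.6252, 0.7804). A is at the origin and T lies 33.9 along u from A, so T = 33.9·u = (26.46, 21.20). Tangency of A1 to both parallel lines with radius 10.2 puts P and N at A ± 10.2·n: P = (-6.377, 7.960), N = (6.377, -7.960). Equal radii place Q and W the same way about T: Q = T + 10.2·n = (20.08, 29.16), W = T − 10.2·n = (32.83, 13.24). Then |AQ| = |Q − A| = 35.40.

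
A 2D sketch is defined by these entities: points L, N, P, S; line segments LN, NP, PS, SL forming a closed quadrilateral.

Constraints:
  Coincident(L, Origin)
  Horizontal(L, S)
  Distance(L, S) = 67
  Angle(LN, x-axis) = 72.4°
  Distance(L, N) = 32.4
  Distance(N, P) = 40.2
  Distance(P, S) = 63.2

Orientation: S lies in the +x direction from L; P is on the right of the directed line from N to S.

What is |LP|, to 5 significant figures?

9.9970

L is at the origin; L and S share the same y with |LS| = 67.0 and S in +x, so S = (67.0, 0). LN runs at 72.4° with |LN| = 32.4, so N = (9.7968, 30.883). P is determined by |NP| = 40.2 and |PS| = 63.2 together: it lies at the intersection of circle(N, 40.2) and circle(S, 63.2). With |NS| = 65.008, the foot of the radical line on NS is 14.212 from N and the perpendicular offset is √(40.2² − 14.212²) = 37.604. Taking the right-of-NS solution: P = (4.4381, -8.9579).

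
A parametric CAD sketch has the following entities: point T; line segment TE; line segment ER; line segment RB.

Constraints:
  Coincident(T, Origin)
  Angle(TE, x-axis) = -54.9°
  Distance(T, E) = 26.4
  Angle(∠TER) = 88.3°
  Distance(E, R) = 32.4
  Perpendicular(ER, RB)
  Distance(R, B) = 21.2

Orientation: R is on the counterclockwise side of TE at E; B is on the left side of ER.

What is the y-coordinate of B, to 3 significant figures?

14.8

T is at the origin; TE runs at -54.9° with length 26.4, so E = 26.4·(cos -54.9°, sin -54.9°) = (15.2, -21.6). ∠TER = 88.3°, so ER runs at -54.9° + (180° − 88.3°) = 36.8° from the x-axis; with |ER| = 32.4, R = E + 32.4·(cos 36.8°, sin 36.8°) = (41.1, -2.19). The perpendicularity gives RB at right angles to ER; with |RB| = 21.2 on the left of ER, B = R + 21.2·(-0.599, 0.801) = (28.4, 14.8). So B.y = 14.8.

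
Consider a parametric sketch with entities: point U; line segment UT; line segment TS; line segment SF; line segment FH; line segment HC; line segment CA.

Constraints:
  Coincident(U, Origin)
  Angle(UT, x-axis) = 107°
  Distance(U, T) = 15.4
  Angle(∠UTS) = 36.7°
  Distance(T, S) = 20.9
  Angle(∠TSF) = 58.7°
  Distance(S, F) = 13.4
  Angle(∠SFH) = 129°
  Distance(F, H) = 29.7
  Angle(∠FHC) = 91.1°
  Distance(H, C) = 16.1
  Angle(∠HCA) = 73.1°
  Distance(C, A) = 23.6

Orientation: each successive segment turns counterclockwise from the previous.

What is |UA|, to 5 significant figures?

9.4128

∠FHC = 91.1° gives HC at 151.50° from the x-axis; with |HC| = 16.1, C = (1.0975, 31.795). ∠HCA = 73.1° gives CA at -101.60° from the x-axis; with |CA| = 23.6, A = (-3.6480, 8.6772). Then |UA| = |A − U| = 9.4128.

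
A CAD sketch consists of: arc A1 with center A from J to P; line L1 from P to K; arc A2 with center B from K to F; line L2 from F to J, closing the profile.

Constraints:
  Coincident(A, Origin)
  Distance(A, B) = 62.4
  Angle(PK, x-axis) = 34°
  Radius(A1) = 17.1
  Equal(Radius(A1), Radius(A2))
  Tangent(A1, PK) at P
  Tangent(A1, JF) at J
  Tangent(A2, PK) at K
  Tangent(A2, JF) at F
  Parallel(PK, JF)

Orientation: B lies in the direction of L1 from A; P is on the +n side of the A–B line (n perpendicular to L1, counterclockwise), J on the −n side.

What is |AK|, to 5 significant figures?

64.701

The slot axis is L1's direction at 34.0°, so u = (cos 34.0°, sin 34.0°) = (0.82904, 0.55919) and n = (−sin 34.0°, cos 34.0°) = (-0.55919, 0.82904). A is at the origin and B lies 62.4 along u from A, so B = 62.4·u = (51.732, 34.894). Tangency of A1 to both parallel lines with radius 17.1 puts P and J at A ± 17.1·n: P = (-9.5622, 14.177), J = (9.5622, -14.177). Equal radii place K and F the same way about B: K = B + 17.1·n = (42.170, 49.070), F = B − 17.1·n = (61.294, 20.717). Then |AK| = |K − A| = 64.701.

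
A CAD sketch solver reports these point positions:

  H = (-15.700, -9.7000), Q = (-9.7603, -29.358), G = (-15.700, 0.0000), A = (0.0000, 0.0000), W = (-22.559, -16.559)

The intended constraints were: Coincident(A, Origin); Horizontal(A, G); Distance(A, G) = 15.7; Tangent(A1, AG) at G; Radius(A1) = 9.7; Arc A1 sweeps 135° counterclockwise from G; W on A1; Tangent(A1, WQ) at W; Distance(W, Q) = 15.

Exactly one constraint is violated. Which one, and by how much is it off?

Distance(W, Q) = 15 — off by 3.10.

A = (0.00, 0.00) ✓; A.y = 0.00, G.y = 0.00 ✓; |AG| = 15.70 ✓; ∠(HG, GA) = 90.00° ✓; |HG| = 9.700 ✓; bearing(H→W) − bearing(H→G) = 135.0° ✓; |HW| = 9.700 ✓; ∠(HW, WQ) = 90.00° ✓; |WQ| = 18.10 ✗.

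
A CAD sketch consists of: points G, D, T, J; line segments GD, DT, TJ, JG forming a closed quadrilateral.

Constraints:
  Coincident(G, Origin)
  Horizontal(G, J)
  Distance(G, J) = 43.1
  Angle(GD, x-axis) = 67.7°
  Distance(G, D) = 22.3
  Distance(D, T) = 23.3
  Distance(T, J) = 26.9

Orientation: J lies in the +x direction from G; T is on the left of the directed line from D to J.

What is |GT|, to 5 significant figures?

39.741

G is at the origin; G and J share the same y with |GJ| = 43.1 and J in +x, so J = (43.1, 0). GD runs at 67.7° with |GD| = 22.3, so D = (8.4619, 20.632). T is determined by |DT| = 23.3 and |TJ| = 26.9 together: it lies at the intersection of circle(D, 23.3) and circle(J, 26.9). With |DJ| = 40.317, the foot of the radical line on DJ is 17.917 from D and the perpendicular offset is √(23.3² − 17.917²) = 14.895. Taking the left-of-DJ solution: T = (31.478, 24.260).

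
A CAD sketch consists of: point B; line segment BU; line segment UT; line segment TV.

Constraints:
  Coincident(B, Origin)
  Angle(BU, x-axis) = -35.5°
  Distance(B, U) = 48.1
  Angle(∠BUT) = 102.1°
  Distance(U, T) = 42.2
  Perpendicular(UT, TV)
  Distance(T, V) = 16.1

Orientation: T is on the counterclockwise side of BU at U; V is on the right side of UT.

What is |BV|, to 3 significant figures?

82.0

B is at the origin; BU runs at -35.5° with length 48.1, so U = 48.1·(cos -35.5°, sin -35.5°) = (39.2, -27.9). ∠BUT = 102.1°, so UT runs at -35.5° + (180° − 102.1°) = 42.4° from the x-axis; with |UT| = 42.2, T = U + 42.2·(cos 42.4°, sin 42.4°) = (70.3, 0.524). UT is perpendicular to TV; with |TV| = 16.1 on the right of UT, V = T + 16.1·(0.674, -0.738) = (81.2, -11.4). Then |BV| = |V − B| = 82.0.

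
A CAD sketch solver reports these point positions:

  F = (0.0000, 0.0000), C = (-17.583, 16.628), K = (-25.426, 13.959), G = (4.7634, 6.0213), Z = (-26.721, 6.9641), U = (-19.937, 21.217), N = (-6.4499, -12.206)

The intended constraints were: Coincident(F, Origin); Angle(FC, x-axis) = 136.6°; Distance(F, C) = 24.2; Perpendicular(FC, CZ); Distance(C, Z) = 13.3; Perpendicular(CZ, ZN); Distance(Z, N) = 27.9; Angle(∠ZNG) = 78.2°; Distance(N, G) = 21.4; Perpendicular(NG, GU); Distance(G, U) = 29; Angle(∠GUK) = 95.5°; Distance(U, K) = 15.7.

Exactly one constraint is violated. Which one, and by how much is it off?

Distance(U, K) = 15.7 — off by 6.60.

F = (0.00, 0.00) ✓; FC at 136.6° ✓; |FC| = 24.20 ✓; ∠(FC, CZ) = 90.00° ✓; |CZ| = 13.30 ✓; ∠(CZ, ZN) = 90.00° ✓; |ZN| = 27.90 ✓; ∠ZNG = 78.20° ✓; |NG| = 21.40 ✓; ∠(NG, GU) = 90.00° ✓; |GU| = 29.00 ✓; ∠GUK = 95.50° ✓; |UK| = 9.100 ✗.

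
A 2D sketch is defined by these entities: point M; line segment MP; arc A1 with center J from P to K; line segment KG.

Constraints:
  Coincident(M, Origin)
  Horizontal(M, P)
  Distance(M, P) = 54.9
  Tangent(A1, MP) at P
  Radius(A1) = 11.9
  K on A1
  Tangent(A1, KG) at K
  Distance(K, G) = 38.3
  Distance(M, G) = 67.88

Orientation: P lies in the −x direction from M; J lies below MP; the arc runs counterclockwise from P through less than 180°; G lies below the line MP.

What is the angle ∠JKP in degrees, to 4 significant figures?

29.26°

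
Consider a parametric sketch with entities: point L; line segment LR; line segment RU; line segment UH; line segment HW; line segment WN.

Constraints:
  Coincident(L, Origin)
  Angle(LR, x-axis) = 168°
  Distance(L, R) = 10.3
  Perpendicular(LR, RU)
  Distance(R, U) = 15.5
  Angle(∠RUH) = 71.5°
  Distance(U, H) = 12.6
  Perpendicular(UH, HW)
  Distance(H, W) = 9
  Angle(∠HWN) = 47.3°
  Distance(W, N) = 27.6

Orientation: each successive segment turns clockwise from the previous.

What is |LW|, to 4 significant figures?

3.203

L is at the origin; LR runs at 168.0° with length 10.3, so R = (-10.07, 2.141). LR is perpendicular to RU, so RU runs at 78.00°; with |RU| = 15.5, U = (-6.852, 17.30). ∠RUH = 71.5° gives UH at -30.50° from the x-axis; with |UH| = 12.6, H = (4.004, 10.91). UH is perpendicular to HW, so HW runs at -120.5°; with |HW| = 9.0, W = (-0.5636, 3.153). Then |LW| = |W − L| = 3.203.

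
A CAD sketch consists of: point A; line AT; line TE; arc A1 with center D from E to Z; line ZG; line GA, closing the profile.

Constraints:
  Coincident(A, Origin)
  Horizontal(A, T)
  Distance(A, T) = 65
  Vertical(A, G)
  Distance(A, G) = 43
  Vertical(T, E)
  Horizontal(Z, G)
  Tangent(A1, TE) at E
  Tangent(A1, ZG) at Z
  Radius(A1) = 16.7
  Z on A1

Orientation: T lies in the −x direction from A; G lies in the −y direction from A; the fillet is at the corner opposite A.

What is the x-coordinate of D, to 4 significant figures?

-48.30

A is at the origin; A and T share the same y with |AT| = 65.0 and T on the −x side, so T = (-65.00, 0.000). AG is vertical with |AG| = 43.0 and G on the −y side, so G = (0.000, -43.00). The virtual corner opposite A is at (-65.00, -43.00). The tangent condition forces DE to be normal to TE and A1 meets ZG tangentially, so DZ is at right angles to ZG, with radius 16.7, so the center D sits 16.7 in from both sides at D = (-48.30, -26.30). So D.x = -48.30.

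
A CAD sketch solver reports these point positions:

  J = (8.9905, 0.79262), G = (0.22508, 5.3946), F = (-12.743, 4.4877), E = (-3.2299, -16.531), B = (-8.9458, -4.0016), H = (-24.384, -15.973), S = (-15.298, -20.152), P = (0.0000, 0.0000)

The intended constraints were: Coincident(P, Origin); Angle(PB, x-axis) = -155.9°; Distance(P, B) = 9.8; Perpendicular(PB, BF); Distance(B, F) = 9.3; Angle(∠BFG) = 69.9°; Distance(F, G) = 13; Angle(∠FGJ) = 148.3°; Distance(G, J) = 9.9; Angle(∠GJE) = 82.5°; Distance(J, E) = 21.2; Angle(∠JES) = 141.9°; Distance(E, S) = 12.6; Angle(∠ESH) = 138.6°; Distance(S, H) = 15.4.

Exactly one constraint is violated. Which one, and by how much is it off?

Distance(S, H) = 15.4 — off by 5.40.

P = (0.00, 0.00) ✓; PB at -155.9° ✓; |PB| = 9.800 ✓; ∠(PB, BF) = 90.00° ✓; |BF| = 9.300 ✓; ∠BFG = 69.90° ✓; |FG| = 13.00 ✓; ∠FGJ = 148.3° ✓; |GJ| = 9.900 ✓; ∠GJE = 82.50° ✓; |JE| = 21.20 ✓; ∠JES = 141.9° ✓; |ES| = 12.60 ✓; ∠ESH = 138.6° ✓; |SH| = 10.00 ✗.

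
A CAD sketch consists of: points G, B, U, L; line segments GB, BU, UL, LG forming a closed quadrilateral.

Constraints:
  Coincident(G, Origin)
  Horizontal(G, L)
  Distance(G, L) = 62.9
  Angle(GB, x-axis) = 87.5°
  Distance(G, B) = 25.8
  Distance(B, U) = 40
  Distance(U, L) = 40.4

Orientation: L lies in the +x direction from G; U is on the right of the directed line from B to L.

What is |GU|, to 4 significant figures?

24.42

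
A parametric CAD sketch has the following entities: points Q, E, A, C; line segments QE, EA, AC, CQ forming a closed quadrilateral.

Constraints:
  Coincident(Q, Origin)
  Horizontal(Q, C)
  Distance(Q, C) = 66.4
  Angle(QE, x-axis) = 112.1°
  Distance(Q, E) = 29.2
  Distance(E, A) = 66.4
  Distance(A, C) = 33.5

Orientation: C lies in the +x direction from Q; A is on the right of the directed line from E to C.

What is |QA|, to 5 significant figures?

41.951

Checks: QE at 112.1° ✓; |EA| = 66.40 ✓; |AC| = 33.50 ✓.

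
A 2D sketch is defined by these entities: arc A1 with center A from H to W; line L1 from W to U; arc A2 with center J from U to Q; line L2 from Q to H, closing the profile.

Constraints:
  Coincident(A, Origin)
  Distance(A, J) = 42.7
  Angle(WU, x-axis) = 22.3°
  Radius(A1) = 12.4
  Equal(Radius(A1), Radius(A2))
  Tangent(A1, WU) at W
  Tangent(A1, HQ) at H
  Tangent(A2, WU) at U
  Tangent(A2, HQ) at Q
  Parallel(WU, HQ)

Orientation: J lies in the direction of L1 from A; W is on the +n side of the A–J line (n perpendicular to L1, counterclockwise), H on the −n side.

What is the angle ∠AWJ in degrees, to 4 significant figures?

73.81°

The slot axis is L1's direction at 22.3°, so u = (cos 22.3°, sin 22.3°) = (0.9252, 0.3795) and n = (−sin 22.3°, cos 22.3°) = (-0.3795, 0.9252). A is at the origin and J lies 42.7 along u from A, so J = 42.7·u = (39.51, 16.20). Tangency of A1 to both parallel lines with radius 12.4 puts W and H at A ± 12.4·n: W = (-4.705, 11.47), H = (4.705, -11.47). Then cos ∠AWJ = WA·WJ / (|WA||WJ|), giving 73.81°.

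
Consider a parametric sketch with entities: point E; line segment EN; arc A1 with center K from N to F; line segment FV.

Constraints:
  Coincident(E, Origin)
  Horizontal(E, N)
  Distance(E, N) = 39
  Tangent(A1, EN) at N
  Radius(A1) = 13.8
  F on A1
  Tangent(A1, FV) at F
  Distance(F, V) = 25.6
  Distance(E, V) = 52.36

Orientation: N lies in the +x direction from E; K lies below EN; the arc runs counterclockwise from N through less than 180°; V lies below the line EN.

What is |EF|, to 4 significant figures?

30.68

E is at the origin; E and N share the same y with |EN| = 39.0 and N on the +x side, so N = (39.00, 0.000). Since A1 is tangent to EN there, KN ⟂ EN, so K = N + (0, -13.8) = (39.00, -13.80). Since KF ⟂ FV (tangency), |KV| = √(13.8² + 25.6²) = 29.08 regardless of where F sits on A1. So V lies on both circle(E, 52.36) and circle(K, 29.08); the below-EN intersection is V = (31.43, -41.88). F is the foot of the tangent from V: F = (25.57, -16.96).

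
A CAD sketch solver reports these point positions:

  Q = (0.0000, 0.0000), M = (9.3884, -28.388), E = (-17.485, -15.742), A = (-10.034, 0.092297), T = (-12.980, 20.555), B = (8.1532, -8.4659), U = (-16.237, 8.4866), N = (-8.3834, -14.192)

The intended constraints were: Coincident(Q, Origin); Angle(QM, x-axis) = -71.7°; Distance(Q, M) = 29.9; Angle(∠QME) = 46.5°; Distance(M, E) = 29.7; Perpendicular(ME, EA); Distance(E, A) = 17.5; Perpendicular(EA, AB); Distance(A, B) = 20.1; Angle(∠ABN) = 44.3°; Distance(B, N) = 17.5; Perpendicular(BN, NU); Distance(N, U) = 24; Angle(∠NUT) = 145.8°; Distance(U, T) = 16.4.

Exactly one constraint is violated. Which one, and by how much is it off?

Distance(U, T) = 16.4 — off by 3.90.

Q = (0.00, 0.00) ✓; QM at -71.70° ✓; |QM| = 29.90 ✓; ∠QME = 46.50° ✓; |ME| = 29.70 ✓; ∠(ME, EA) = 90.00° ✓; |EA| = 17.50 ✓; ∠(EA, AB) = 90.00° ✓; |AB| = 20.10 ✓; ∠ABN = 44.30° ✓; |BN| = 17.50 ✓; ∠(BN, NU) = 90.00° ✓; |NU| = 24.00 ✓; ∠NUT = 145.8° ✓; |UT| = 12.50 ✗.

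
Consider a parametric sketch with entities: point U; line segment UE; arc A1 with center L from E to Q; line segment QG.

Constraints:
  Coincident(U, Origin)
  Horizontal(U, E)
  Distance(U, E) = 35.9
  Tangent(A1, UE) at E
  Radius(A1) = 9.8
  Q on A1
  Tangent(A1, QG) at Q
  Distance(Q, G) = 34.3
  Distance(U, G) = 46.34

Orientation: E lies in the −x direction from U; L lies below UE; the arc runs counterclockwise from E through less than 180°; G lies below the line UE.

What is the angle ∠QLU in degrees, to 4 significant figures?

153.0°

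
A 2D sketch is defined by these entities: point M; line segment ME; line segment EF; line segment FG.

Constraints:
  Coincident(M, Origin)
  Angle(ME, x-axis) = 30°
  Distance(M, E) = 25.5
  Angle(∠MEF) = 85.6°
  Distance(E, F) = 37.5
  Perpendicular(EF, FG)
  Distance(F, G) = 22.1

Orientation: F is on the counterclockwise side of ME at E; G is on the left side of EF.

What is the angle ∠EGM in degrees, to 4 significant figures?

35.86°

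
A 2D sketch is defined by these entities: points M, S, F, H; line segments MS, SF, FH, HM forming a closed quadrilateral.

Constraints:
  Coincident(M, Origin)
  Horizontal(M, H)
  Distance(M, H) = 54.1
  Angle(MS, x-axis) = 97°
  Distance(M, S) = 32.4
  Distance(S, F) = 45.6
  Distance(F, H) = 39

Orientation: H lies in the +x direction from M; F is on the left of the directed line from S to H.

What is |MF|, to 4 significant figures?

55.45

Checks: |SF| = 45.60 ✓; |FH| = 39.00 ✓.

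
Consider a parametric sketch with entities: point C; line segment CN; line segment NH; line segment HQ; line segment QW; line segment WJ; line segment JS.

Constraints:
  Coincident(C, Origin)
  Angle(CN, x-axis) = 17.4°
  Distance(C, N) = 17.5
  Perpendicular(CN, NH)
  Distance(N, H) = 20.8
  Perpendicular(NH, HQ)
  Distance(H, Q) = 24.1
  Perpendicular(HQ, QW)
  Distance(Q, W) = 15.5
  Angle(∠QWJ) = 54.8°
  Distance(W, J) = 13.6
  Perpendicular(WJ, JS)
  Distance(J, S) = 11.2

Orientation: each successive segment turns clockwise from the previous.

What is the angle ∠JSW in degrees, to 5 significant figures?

50.528°

∠QWJ = 54.8° gives WJ at -17.800° from the x-axis; with |WJ| = 13.6, J = (8.2359, -11.189). WJ ⟂ JS, so JS runs at -107.80°; with |JS| = 11.2, S = (4.8121, -21.852). Then cos ∠JSW = SJ·SW / (|SJ||SW|), giving 50.528°.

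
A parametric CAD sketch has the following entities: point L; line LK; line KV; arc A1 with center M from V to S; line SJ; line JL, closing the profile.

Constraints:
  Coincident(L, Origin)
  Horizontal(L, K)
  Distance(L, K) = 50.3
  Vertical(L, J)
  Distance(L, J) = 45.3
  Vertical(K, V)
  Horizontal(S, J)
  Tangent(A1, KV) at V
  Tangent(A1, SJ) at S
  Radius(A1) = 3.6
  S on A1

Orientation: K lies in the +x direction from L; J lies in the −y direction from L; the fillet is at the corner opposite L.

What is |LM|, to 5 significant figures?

62.608

L is at the origin; L and K share the same y with |LK| = 50.3 and K on the +x side, so K = (50.300, 0.0000). L and J share the same x with |LJ| = 45.3 and J on the −y side, so J = (0.0000, -45.300). The virtual corner opposite L is at (50.300, -45.300). The tangent condition forces MV to be normal to KV and A1 meets SJ tangentially, so MS is at right angles to SJ, with radius 3.6, so the center M sits 3.6 in from both sides at M = (46.700, -41.700). Then |LM| = |M − L| = 62.608.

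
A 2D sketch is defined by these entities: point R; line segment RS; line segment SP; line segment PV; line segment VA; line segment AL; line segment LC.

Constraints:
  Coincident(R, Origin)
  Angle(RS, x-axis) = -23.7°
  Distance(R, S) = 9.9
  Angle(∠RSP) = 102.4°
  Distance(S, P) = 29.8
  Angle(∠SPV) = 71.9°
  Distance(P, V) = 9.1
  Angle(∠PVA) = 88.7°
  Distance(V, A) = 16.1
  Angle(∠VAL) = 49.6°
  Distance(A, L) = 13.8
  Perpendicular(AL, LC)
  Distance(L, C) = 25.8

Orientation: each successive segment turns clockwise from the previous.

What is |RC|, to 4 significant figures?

39.85

R is at the origin; RS runs at -23.7° with length 9.9, so S = (9.065, -3.979). ∠RSP = 102.4° gives SP at -101.3° from the x-axis; with |SP| = 29.8, P = (3.226, -33.20). ∠SPV = 71.9° gives PV at 150.6° from the x-axis; with |PV| = 9.1, V = (-4.702, -28.73). ∠PVA = 88.7° gives VA at 59.30° from the x-axis; with |VA| = 16.1, A = (3.518, -14.89). ∠VAL = 49.6° gives AL at -71.10° from the x-axis; with |AL| = 13.8, L = (7.988, -27.95). AL ⟂ LC, so LC runs at -161.1°; with |LC| = 25.8, C = (-16.42, -36.30). Then |RC| = |C − R| = 39.85.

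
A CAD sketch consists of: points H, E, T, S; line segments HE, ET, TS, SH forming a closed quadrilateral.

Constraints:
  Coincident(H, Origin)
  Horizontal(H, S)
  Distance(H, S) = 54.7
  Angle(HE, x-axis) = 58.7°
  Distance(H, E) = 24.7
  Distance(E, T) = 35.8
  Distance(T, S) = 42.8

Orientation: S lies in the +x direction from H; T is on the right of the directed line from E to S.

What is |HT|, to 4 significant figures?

20.61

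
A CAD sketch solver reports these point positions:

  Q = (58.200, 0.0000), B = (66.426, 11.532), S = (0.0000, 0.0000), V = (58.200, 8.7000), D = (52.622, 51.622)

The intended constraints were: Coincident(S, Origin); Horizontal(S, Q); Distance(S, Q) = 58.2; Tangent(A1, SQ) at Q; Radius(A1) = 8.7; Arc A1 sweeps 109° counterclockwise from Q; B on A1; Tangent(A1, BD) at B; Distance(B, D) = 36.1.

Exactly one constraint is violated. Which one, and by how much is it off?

Distance(B, D) = 36.1 — off by 6.30.

S = (0.00, 0.00) ✓; S.y = 0.00, Q.y = 0.00 ✓; |SQ| = 58.20 ✓; ∠(VQ, QS) = 90.00° ✓; |VQ| = 8.700 ✓; bearing(V→B) − bearing(V→Q) = 109.0° ✓; |VB| = 8.700 ✓; ∠(VB, BD) = 90.00° ✓; |BD| = 42.40 ✗.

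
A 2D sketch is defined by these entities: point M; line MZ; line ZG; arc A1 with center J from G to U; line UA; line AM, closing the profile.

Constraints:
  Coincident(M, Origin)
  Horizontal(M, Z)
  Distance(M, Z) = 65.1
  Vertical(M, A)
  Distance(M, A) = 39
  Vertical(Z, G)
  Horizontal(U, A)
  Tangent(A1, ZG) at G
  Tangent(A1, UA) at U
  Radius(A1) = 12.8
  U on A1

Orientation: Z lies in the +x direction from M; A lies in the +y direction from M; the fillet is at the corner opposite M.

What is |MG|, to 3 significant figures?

70.2

M is at the origin; M and Z share the same y with |MZ| = 65.1 and Z on the +x side, so Z = (65.1, 0.00). MA is vertical with |MA| = 39.0 and A on the +y side, so A = (0.00, 39.0). The virtual corner opposite M is at (65.1, 39.0). Tangency of A1 to ZG means the radius JG is perpendicular to ZG and since A1 is tangent to UA there, JU ⟂ UA, with radius 12.8, so the center J sits 12.8 in from both sides at J = (52.3, 26.2). That places the tangent points at G = (65.1, 26.2) on ZG and U = (52.3, 39.0) on UA. Then |MG| = |G − M| = 70.2.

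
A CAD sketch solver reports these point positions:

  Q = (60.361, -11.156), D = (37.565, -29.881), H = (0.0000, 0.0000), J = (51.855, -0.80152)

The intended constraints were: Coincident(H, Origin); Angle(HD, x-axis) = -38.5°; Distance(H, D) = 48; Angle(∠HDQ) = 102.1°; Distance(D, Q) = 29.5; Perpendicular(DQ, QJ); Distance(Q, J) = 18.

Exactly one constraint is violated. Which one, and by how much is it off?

Distance(Q, J) = 18 — off by 4.60.

H = (0.00, 0.00) ✓; HD at -38.50° ✓; |HD| = 48.00 ✓; ∠HDQ = 102.1° ✓; |DQ| = 29.50 ✓; ∠(DQ, QJ) = 90.00° ✓; |QJ| = 13.40 ✗.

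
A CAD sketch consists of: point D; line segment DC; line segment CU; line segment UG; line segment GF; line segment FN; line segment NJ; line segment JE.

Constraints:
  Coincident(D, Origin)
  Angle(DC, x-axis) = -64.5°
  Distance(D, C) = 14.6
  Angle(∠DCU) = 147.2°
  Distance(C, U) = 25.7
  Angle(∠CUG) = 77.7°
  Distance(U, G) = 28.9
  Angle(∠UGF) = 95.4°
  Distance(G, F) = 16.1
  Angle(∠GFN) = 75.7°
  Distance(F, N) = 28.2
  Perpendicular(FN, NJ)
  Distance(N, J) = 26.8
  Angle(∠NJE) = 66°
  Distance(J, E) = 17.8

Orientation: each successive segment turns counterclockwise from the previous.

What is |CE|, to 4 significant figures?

34.30

The perpendicularity gives NJ at right angles to FN, so NJ runs at -10.50°; with |NJ| = 26.8, J = (44.35, -25.28). ∠NJE = 66.0° gives JE at 103.5° from the x-axis; with |JE| = 17.8, E = (40.19, -7.974). Then |CE| = |E − C| = 34.30.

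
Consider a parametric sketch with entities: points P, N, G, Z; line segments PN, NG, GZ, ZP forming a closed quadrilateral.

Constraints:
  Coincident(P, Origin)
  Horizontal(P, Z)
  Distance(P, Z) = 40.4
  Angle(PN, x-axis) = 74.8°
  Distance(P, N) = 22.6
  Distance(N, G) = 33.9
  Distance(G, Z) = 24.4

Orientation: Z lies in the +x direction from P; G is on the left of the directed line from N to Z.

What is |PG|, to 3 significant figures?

46.6

Checks: |NG| = 33.90 ✓; |GZ| = 24.40 ✓.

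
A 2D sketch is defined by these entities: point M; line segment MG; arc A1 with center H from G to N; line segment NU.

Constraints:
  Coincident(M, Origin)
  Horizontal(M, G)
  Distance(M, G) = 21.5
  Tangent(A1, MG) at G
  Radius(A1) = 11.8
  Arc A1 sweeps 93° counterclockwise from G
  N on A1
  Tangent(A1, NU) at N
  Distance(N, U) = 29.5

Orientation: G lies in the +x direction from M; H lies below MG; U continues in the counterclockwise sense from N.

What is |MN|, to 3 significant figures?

15.8

M is at the origin; M and G share the same y with |MG| = 21.5 and G on the +x side, so G = (21.5, 0.00). Since A1 is tangent to MG there, HG ⟂ MG, so H = G + (0, -11.8) = (21.5, -11.8). On A1, G sits at bearing 90° from H; a 93° counterclockwise sweep puts N at bearing 183°, so N = H + 11.8·(cos 183°, sin 183°) = (9.72, -12.4). Then |MN| = |N − M| = 15.8.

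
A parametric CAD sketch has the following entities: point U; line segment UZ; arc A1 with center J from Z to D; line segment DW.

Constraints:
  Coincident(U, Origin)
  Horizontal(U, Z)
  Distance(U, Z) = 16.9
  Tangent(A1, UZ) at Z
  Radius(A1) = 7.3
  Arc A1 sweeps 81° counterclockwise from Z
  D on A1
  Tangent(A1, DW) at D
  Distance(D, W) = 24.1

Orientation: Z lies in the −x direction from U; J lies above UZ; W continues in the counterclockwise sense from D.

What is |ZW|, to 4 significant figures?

31.91

U is at the origin; UZ is horizontal with |UZ| = 16.9 and Z on the −x side, so Z = (-16.90, 0.000). Tangency of A1 to UZ means the radius JZ is perpendicular to UZ, so J = Z + (0, 7.3) = (-16.90, 7.300). On A1, Z sits at bearing -90° from J; an 81° counterclockwise sweep puts D at bearing -9°, so D = J + 7.3·(cos -9°, sin -9°) = (-9.690, 6.158). The tangent condition forces JD to be normal to DW, so DW runs along (−sin -9°, cos -9°); with |DW| = 24.1, W = (-5.920, 29.96). Then |ZW| = |W − Z| = 31.91.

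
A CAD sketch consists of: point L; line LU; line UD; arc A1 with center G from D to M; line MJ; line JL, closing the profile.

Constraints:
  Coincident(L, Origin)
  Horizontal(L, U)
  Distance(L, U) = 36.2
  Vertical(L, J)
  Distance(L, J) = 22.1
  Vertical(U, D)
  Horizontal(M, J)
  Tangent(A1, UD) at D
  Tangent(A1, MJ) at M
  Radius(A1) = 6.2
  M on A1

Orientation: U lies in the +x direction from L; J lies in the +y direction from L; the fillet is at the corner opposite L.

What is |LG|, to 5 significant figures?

33.953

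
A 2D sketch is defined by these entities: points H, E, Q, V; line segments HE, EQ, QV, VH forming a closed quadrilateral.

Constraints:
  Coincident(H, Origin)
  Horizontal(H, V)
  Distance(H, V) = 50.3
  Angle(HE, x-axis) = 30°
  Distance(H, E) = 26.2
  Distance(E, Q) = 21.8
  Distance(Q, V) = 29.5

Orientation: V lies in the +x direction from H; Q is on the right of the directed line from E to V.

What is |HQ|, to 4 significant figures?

23.76

H is at the origin; HV is horizontal with |HV| = 50.3 and V in +x, so V = (50.3, 0). HE runs at 30.0° with |HE| = 26.2, so E = (22.69, 13.10). Q is determined by |EQ| = 21.8 and |QV| = 29.5 together: it lies at the intersection of circle(E, 21.8) and circle(V, 29.5). With |EV| = 30.56, the foot of the radical line on EV is 8.817 from E and the perpendicular offset is √(21.8² − 8.817²) = 19.94. Taking the right-of-EV solution: Q = (22.11, -8.692).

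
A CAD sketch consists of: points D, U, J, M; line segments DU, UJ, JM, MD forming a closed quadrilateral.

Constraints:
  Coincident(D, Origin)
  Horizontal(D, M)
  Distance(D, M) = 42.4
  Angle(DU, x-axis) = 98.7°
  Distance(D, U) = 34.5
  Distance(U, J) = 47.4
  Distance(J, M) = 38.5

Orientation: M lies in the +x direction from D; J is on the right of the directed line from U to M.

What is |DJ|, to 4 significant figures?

13.33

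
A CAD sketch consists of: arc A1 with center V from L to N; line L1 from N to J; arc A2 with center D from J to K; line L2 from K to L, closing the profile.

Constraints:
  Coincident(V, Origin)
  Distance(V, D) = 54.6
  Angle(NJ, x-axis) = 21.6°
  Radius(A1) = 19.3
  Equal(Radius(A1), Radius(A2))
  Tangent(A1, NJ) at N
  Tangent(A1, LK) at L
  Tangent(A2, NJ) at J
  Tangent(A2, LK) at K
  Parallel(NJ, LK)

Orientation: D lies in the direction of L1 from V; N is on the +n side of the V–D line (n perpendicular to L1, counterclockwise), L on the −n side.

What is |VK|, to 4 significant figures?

57.91

Tangency of A1 to both parallel lines with radius 19.3 puts N and L at V ± 19.3·n: N = (-7.105, 17.94), L = (7.105, -17.94). Equal radii place J and K the same way about D: J = D + 19.3·n = (43.66, 38.04), K = D − 19.3·n = (57.87, 2.155). Then |VK| = |K − V| = 57.91.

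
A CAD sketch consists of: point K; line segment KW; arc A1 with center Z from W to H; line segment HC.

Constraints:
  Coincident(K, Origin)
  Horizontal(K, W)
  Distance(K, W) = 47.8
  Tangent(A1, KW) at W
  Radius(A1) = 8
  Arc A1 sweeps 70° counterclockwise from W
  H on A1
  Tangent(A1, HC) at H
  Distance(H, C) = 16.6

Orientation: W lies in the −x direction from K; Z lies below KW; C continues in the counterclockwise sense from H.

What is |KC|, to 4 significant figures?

64.46

K is at the origin; KW is horizontal with |KW| = 47.8 and W on the −x side, so W = (-47.80, 0.000). The tangent condition forces ZW to be normal to KW, so Z = W + (0, -8) = (-47.80, -8.000). On A1, W sits at bearing 90° from Z; a 70° counterclockwise sweep puts H at bearing 160°, so H = Z + 8.0·(cos 160°, sin 160°) = (-55.32, -5.264). A1 meets HC tangentially, so ZH is at right angles to HC, so HC runs along (−sin 160°, cos 160°); with |HC| = 16.6, C = (-61.00, -20.86). Then |KC| = |C − K| = 64.46.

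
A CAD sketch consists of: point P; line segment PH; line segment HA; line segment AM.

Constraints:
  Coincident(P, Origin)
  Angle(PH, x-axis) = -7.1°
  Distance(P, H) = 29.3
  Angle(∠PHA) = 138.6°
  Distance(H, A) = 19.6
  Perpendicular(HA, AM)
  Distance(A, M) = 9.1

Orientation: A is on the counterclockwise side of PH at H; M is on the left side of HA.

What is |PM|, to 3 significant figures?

42.8

P is at the origin; PH runs at -7.1° with length 29.3, so H = 29.3·(cos -7.1°, sin -7.1°) = (29.1, -3.62). ∠PHA = 138.6°, so HA runs at -7.1° + (180° − 138.6°) = 34.3° from the x-axis; with |HA| = 19.6, A = H + 19.6·(cos 34.3°, sin 34.3°) = (45.3, 7.42). HA is perpendicular to AM; with |AM| = 9.1 on the left of HA, M = A + 9.1·(-0.564, 0.826) = (40.1, 14.9). Then |PM| = |M − P| = 42.8.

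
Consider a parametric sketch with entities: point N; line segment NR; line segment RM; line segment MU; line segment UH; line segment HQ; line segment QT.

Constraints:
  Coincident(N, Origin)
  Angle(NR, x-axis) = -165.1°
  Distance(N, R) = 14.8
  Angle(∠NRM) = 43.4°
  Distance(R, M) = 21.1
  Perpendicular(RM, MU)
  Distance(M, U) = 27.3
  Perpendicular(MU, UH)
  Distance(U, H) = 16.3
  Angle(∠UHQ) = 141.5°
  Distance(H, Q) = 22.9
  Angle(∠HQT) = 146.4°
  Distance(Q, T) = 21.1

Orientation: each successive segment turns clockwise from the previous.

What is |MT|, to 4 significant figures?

41.31

N is at the origin; NR runs at -165.1° with length 14.8, so R = (-14.30, -3.806). ∠NRM = 43.4° gives RM at 58.30° from the x-axis; with |RM| = 21.1, M = (-3.215, 14.15). RM is perpendicular to MU, so MU runs at -31.70°; with |MU| = 27.3, U = (20.01, -0.1988). MU ⟂ UH, so UH runs at -121.7°; with |UH| = 16.3, H = (11.45, -14.07). ∠UHQ = 141.5° gives HQ at -160.2° from the x-axis; with |HQ| = 22.9, Q = (-10.10, -21.82). ∠HQT = 146.4° gives QT at 166.2° from the x-axis; with |QT| = 21.1, T = (-30.59, -16.79). Then |MT| = |T − M| = 41.31.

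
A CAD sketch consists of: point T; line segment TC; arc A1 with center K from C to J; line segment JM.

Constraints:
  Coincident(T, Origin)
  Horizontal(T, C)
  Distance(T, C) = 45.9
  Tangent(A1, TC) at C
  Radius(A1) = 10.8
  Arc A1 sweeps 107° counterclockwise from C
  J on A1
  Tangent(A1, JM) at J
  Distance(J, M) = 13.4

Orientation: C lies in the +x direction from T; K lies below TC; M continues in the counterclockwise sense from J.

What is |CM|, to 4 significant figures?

27.53

T is at the origin; TC is horizontal with |TC| = 45.9 and C on the +x side, so C = (45.90, 0.000). Tangency of A1 to TC means the radius KC is perpendicular to TC, so K = C + (0, -10.8) = (45.90, -10.80). On A1, C sits at bearing 90° from K; a 107° counterclockwise sweep puts J at bearing 197°, so J = K + 10.8·(cos 197°, sin 197°) = (35.57, -13.96). A1 meets JM tangentially, so KJ is at right angles to JM, so JM runs along (−sin 197°, cos 197°); with |JM| = 13.4, M = (39.49, -26.77). Then |CM| = |M − C| = 27.53.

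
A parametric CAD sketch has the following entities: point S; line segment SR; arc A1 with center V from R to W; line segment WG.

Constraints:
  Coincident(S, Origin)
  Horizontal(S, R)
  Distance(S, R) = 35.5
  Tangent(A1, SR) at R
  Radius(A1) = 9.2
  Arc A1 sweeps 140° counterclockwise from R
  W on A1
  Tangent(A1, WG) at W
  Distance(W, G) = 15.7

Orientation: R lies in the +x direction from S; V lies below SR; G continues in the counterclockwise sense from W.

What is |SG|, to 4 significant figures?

49.25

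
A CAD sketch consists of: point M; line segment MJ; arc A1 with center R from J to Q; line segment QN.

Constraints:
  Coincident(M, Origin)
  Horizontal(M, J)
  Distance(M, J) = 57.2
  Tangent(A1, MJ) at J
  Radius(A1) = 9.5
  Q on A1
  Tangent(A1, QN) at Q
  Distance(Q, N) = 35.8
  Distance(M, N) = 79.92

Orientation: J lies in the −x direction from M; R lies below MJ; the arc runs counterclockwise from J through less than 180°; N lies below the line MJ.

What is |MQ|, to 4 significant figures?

67.41

M is at the origin; MJ is horizontal with |MJ| = 57.2 and J on the −x side, so J = (-57.20, 0.000). A1 meets MJ tangentially, so RJ is at right angles to MJ, so R = J + (0, -9.5) = (-57.20, -9.500). Since RQ ⟂ QN (tangency), |RN| = √(9.5² + 35.8²) = 37.04 regardless of where Q sits on A1. So N lies on both circle(M, 79.92) and circle(R, 37.04); the below-MJ intersection is N = (-65.66, -45.56). Q is the foot of the tangent from N: Q = (-66.70, -9.774).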